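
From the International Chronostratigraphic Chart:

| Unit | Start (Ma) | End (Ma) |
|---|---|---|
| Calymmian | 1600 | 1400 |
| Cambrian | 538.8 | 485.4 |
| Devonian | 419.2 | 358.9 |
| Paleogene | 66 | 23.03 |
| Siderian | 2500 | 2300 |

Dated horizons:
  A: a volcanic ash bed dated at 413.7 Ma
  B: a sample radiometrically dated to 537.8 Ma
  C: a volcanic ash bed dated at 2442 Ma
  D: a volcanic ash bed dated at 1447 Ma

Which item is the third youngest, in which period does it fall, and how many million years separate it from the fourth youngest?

D, in the Calymmian; 995 million years to C

Sorted youngest-first by Ma: A (413.7), B (537.8), D (1447), C (2442).
The third youngest is D at 1447 Ma, which lies in 1600–1400 Ma: the Calymmian.
The fourth youngest is C at 2442 Ma; separation = |1447 − 2442| = 995 Myr.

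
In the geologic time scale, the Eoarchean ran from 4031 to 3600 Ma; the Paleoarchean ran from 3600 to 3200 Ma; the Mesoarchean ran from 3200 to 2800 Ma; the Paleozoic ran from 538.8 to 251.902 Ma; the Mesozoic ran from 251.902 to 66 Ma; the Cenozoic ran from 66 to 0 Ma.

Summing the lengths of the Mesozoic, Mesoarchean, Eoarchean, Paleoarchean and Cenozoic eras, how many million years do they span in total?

1482.902 million years

Duration is start − end for each: (251.902 − 66) + (3200 − 2800) + (4031 − 3600) + (3600 − 3200) + (66 − 0).
That is 185.902 + 400 + 431 + 400 + 66, which totals 1482.902 million years.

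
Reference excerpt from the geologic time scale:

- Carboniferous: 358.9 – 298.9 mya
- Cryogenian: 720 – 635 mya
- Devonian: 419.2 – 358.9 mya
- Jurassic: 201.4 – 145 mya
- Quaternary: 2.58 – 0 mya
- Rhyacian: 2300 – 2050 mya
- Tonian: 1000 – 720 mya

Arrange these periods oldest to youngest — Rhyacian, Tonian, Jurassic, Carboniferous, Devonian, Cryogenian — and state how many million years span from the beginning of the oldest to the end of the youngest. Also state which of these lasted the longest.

Rhyacian → Tonian → Cryogenian → Devonian → Carboniferous → Jurassic; total span 2155 Myr; longest is Tonian

From the excerpt: Rhyacian 2300–2050; Tonian 1000–720; Jurassic 201.4–145; Carboniferous 358.9–298.9; Devonian 419.2–358.9; Cryogenian 720–635 (Ma).
Larger Ma is earlier, so the oldest is Rhyacian and the youngest is Jurassic; oldest to youngest: Rhyacian, Tonian, Cryogenian, Devonian, Carboniferous, Jurassic.
Oldest start 2300 minus youngest end 145 gives 2155 Myr overall.
Individual lengths (start − end): Carboniferous 60; Cryogenian 85; Tonian 280; Rhyacian 250; Jurassic 56.4; Devonian 60.3. The largest is Tonian at 280 Myr.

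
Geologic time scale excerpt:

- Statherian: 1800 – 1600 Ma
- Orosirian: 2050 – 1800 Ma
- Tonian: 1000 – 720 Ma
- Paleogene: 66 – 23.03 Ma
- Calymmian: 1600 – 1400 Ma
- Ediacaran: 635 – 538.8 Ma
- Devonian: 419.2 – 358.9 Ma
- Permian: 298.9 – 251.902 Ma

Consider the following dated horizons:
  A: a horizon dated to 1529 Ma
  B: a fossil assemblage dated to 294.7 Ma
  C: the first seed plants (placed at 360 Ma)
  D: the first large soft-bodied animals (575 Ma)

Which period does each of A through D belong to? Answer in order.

A — Calymmian; B — Permian; C — Devonian; D — Ediacaran

Match each age against the start–end ranges in the excerpt: A = 1529 Ma → Calymmian (1600–1400); B = 294.7 Ma → Permian (298.9–251.902); C = 360 Ma → Devonian (419.2–358.9); D = 575 Ma → Ediacaran (635–538.8).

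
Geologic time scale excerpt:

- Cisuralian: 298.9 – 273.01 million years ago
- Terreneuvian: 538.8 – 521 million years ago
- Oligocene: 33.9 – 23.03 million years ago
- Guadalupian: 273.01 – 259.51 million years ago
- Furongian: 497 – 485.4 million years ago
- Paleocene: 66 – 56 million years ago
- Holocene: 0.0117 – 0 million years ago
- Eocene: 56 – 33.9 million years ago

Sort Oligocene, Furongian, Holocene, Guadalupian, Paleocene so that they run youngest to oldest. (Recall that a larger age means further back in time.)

Holocene, then Oligocene, then Paleocene, then Guadalupian, then Furongian

The oldest of these is Furongian (starts 497 Ma) and the youngest is Holocene (ends 0 Ma).
In between, by decreasing start age: Guadalupian (273.01), Paleocene (66), Oligocene (33.9).
Listing youngest first means reversing that sequence.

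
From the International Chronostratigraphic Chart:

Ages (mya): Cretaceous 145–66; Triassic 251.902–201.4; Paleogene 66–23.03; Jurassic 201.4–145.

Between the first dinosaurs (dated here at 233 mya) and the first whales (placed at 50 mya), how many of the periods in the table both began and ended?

2

233 Ma sits inside the Triassic (251.902–201.4) and 50 Ma inside the Paleogene (66–23.03); neither of those is wholly between the two dates.
The listed periods lying completely between them are Jurassic, Cretaceous — 2 in all.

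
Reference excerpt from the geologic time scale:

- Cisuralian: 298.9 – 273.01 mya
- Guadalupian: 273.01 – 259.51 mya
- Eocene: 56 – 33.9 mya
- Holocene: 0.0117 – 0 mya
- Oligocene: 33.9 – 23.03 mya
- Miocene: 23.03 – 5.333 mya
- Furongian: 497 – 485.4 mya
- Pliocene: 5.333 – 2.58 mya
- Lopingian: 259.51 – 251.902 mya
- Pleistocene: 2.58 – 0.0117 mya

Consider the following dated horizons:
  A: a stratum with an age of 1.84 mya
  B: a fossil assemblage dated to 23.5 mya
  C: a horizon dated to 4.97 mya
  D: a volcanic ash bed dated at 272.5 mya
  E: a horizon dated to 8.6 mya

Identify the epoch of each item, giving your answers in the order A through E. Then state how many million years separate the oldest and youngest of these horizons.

A — Pleistocene; B — Oligocene; C — Pliocene; D — Guadalupian; E — Miocene; span 270.66 million years

A: 1.84 Ma lies in 2.58–0.0117 Ma, so Pleistocene.
B: 23.5 Ma lies in 33.9–23.03 Ma, so Oligocene.
C: 4.97 Ma lies in 5.333–2.58 Ma, so Pliocene.
D: 272.5 Ma lies in 273.01–259.51 Ma, so Guadalupian.
E: 8.6 Ma lies in 23.03–5.333 Ma, so Miocene.
Oldest = 272.5 Ma, youngest = 1.84 Ma → span 270.66 Myr.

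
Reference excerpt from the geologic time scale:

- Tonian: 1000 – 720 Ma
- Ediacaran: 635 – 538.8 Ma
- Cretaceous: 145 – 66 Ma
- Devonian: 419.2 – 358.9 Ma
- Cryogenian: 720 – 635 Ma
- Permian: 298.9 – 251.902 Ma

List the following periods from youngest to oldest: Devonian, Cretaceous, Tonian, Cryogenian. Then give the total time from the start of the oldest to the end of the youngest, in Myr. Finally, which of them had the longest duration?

Start ages (Ma): Tonian 1000, Cryogenian 720, Devonian 419.2, Cretaceous 145.
Ordered youngest to oldest: Cretaceous, Devonian, Cryogenian, Tonian.
Span = 1000 − 66 = 934 Myr.
Durations: Cryogenian 85, Cretaceous 79, Devonian 60.3, Tonian 280 → longest is Tonian (280 Myr).

Cretaceous, Devonian, Cryogenian, Tonian; total span 934 Myr; longest is Tonian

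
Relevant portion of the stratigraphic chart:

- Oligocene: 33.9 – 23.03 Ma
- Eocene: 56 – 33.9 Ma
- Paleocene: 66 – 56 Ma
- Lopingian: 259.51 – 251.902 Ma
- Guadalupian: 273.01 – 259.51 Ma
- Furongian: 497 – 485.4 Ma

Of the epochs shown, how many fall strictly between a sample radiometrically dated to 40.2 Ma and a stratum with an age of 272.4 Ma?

2

The older date is 272.4 Ma and the younger is 40.2 Ma.
Epochs with start < 272.4 and end > 40.2 Ma: Lopingian (259.51–251.902), Paleocene (66–56).
That is 2 complete epochs.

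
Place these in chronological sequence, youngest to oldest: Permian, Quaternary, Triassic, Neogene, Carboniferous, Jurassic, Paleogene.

Quaternary, then Neogene, then Paleogene, then Jurassic, then Triassic, then Permian, then Carboniferous

Era membership (oldest first within each) — Paleozoic: Carboniferous, Permian; Mesozoic: Triassic, Jurassic; Cenozoic: Paleogene, Neogene, Quaternary. Paleozoic precedes Mesozoic, which precedes Cenozoic. Concatenating the groups in that era order and then reversing gives youngest to oldest.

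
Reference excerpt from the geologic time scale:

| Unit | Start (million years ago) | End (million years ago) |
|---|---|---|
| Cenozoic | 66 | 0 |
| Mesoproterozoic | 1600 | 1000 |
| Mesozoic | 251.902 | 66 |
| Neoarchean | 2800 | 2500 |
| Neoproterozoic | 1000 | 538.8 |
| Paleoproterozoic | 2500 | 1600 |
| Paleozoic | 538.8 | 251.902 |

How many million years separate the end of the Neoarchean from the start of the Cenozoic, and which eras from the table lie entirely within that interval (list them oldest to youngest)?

2434 million years; Paleoproterozoic, Mesoproterozoic, Neoproterozoic, Paleozoic, Mesozoic

End of Neoarchean = 2500 Ma; start of Cenozoic = 66 Ma.
Gap = 2500 − 66 = 2434 Myr.
Eras wholly inside 2500–66 Ma: Paleoproterozoic (2500–1600), Mesoproterozoic (1600–1000), Neoproterozoic (1000–538.8), Paleozoic (538.8–251.902), Mesozoic (251.902–66).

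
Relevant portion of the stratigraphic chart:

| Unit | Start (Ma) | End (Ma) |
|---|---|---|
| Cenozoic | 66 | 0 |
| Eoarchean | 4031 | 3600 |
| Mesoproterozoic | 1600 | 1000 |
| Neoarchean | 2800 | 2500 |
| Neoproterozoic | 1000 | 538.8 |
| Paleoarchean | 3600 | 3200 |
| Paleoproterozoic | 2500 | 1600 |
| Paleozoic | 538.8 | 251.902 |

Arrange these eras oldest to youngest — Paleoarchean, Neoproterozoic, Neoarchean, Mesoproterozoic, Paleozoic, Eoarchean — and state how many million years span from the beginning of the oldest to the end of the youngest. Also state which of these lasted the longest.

Eoarchean, Paleoarchean, Neoarchean, Mesoproterozoic, Neoproterozoic, Paleozoic; total span 3779.098 Myr; longest is Mesoproterozoic

From the excerpt: Paleoarchean 3600–3200; Neoproterozoic 1000–538.8; Neoarchean 2800–2500; Mesoproterozoic 1600–1000; Paleozoic 538.8–251.902; Eoarchean 4031–3600 (Ma).
Larger Ma is earlier, so the oldest is Eoarchean and the youngest is Paleozoic; oldest to youngest: Eoarchean, Paleoarchean, Neoarchean, Mesoproterozoic, Neoproterozoic, Paleozoic.
Oldest start 4031 minus youngest end 251.902 gives 3779.098 Myr overall.
Individual lengths (start − end): Paleozoic 286.898; Paleoarchean 400; Eoarchean 431; Neoproterozoic 461.2; Neoarchean 300; Mesoproterozoic 600. The largest is Mesoproterozoic at 600 Myr.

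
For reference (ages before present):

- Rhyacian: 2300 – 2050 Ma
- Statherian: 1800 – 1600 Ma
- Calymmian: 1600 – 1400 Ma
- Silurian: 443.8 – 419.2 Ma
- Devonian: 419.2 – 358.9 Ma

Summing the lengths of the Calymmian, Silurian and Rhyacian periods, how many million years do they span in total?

474.6 million years

Each duration: Calymmian = 200; Silurian = 24.6; Rhyacian = 250.
Sum: 200 + 24.6 + 250 = 474.6 Myr.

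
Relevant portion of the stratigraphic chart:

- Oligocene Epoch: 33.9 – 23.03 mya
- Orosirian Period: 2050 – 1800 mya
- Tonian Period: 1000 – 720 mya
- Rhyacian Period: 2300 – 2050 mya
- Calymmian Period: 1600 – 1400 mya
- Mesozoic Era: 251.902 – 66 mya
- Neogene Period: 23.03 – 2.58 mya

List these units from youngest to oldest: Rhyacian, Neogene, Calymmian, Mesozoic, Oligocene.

Neogene → Oligocene → Mesozoic → Calymmian → Rhyacian

Sorting by start age (ascending Ma, since larger Ma = older): Neogene began 23.03, Oligocene began 33.9, Mesozoic began 251.902, Calymmian began 1600, Rhyacian began 2300.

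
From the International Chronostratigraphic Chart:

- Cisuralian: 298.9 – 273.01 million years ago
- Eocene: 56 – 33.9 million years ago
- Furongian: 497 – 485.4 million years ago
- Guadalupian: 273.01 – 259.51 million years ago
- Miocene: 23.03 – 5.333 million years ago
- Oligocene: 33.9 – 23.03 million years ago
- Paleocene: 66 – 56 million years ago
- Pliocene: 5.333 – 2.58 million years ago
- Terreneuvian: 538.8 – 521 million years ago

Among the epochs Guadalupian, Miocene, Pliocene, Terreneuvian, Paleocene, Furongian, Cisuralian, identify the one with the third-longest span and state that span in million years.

Start − end for each: Guadalupian 273.01 − 259.51 = 13.5; Miocene 23.03 − 5.333 = 17.697; Pliocene 5.333 − 2.58 = 2.753; Terreneuvian 538.8 − 521 = 17.8; Paleocene 66 − 56 = 10; Furongian 497 − 485.4 = 11.6; Cisuralian 298.9 − 273.01 = 25.89.
Ranking these from longest: Cisuralian > Terreneuvian > Miocene > Guadalupian > Furongian > Paleocene > Pliocene.
Position 3 in that ranking is Miocene, which lasted 17.697 Myr.

Miocene, 17.697 million years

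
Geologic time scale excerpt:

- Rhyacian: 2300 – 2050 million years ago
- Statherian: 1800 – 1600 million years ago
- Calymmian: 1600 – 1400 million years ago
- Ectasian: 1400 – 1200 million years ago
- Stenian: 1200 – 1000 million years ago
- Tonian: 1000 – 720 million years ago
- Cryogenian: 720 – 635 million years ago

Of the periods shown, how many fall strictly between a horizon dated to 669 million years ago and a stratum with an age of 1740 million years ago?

1740 Ma sits inside the Statherian (1800–1600) and 669 Ma inside the Cryogenian (720–635); neither of those is wholly between the two dates.
The listed periods lying completely between them are Calymmian, Ectasian, Stenian, Tonian — 4 in all.

4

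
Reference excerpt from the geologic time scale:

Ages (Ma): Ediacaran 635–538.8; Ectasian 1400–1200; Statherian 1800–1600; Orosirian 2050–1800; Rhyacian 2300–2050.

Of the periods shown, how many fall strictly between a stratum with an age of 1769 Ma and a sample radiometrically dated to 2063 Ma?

1

2063 Ma sits inside the Rhyacian (2300–2050) and 1769 Ma inside the Statherian (1800–1600); neither of those is wholly between the two dates.
The listed periods lying completely between them are Orosirian — 1 in all.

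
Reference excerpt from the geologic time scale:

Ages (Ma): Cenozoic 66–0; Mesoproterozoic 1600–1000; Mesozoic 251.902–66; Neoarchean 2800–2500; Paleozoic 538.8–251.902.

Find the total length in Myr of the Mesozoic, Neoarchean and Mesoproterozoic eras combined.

1085.902 million years

Duration is start − end for each: (251.902 − 66) + (2800 − 2500) + (1600 − 1000).
That is 185.902 + 300 + 600, which totals 1085.902 million years.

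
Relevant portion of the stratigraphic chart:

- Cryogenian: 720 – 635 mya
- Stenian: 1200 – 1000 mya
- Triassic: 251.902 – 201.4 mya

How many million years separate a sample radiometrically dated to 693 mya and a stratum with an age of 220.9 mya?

472.1 million years

693 − 220.9 = 472.1 million years.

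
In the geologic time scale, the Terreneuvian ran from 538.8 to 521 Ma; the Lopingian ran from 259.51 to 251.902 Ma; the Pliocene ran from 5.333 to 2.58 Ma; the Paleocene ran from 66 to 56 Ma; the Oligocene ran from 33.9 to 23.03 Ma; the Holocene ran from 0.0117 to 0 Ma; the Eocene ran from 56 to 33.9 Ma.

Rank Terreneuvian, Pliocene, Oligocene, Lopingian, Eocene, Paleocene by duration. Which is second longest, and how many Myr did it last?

Terreneuvian, 17.8 million years

Durations: Terreneuvian 17.8; Pliocene 2.753; Oligocene 10.87; Lopingian 7.608; Eocene 22.1; Paleocene 10 Myr.
Sorted longest-first: Eocene (22.1), Terreneuvian (17.8), Oligocene (10.87), Paleocene (10), Lopingian (7.608), Pliocene (2.753).
The second longest is Terreneuvian at 17.8 Myr.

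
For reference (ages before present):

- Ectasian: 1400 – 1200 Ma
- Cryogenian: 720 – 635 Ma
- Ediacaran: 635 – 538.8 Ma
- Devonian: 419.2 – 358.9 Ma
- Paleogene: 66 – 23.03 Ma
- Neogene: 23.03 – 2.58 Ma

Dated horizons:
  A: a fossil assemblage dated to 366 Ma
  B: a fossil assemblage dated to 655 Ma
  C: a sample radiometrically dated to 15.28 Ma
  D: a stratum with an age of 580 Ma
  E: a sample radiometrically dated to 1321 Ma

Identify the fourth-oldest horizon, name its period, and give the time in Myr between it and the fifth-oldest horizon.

Sorted oldest-first by Ma: E (1321), B (655), D (580), A (366), C (15.28).
The fourth oldest is A at 366 Ma, which lies in 419.2–358.9 Ma: the Devonian.
The fifth oldest is C at 15.28 Ma; separation = |366 − 15.28| = 350.72 Myr.

A, in the Devonian; 350.72 million years to C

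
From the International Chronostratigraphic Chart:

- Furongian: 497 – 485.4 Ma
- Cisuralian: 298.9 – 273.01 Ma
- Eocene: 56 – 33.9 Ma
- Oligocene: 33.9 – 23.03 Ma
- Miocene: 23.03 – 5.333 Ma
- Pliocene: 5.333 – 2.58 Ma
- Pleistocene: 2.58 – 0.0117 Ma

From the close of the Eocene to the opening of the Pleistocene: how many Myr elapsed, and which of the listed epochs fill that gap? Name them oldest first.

End of Eocene = 33.9 Ma; start of Pleistocene = 2.58 Ma.
Gap = 33.9 − 2.58 = 31.32 Myr.
Epochs wholly inside 33.9–2.58 Ma: Oligocene (33.9–23.03), Miocene (23.03–5.333), Pliocene (5.333–2.58).

31.32 million years; Oligocene, Miocene, Pliocene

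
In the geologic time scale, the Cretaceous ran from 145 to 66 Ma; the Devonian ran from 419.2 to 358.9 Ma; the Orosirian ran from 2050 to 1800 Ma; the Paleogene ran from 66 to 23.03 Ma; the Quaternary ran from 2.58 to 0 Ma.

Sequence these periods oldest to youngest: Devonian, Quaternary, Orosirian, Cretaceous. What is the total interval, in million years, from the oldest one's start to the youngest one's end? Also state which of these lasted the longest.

Orosirian → Devonian → Cretaceous → Quaternary; total span 2050 Myr; longest is Orosirian

Start ages (Ma): Orosirian 2050, Devonian 419.2, Cretaceous 145, Quaternary 2.58.
Ordered oldest to youngest: Orosirian, Devonian, Cretaceous, Quaternary.
Span = 2050 − 0 = 2050 Myr.
Durations: Devonian 60.3, Cretaceous 79, Orosirian 250, Quaternary 2.58 → longest is Orosirian (250 Myr).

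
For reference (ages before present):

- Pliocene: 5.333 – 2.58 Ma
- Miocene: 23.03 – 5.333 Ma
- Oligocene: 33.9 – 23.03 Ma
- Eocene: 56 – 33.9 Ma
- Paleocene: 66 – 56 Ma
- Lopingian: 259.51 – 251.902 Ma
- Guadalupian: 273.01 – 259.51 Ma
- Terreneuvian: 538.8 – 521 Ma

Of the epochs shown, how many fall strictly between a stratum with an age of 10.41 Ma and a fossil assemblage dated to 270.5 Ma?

4

270.5 Ma sits inside the Guadalupian (273.01–259.51) and 10.41 Ma inside the Miocene (23.03–5.333); neither of those is wholly between the two dates.
The listed epochs lying completely between them are Lopingian, Paleocene, Eocene, Oligocene — 4 in all.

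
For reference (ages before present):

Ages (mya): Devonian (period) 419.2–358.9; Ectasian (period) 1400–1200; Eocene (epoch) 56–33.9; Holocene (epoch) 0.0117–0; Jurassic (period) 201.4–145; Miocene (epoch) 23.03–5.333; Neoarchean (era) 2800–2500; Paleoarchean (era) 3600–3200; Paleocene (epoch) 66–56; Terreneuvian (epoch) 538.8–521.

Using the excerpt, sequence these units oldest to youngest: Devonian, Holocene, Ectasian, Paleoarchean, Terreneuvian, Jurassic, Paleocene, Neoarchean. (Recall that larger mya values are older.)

Paleoarchean → Neoarchean → Ectasian → Terreneuvian → Devonian → Jurassic → Paleocene → Holocene

Sorting by start age (descending Ma, since larger Ma = older): Paleoarchean began 3600, Neoarchean began 2800, Ectasian began 1400, Terreneuvian began 538.8, Devonian began 419.2, Jurassic began 201.4, Paleocene began 66, Holocene began 0.0117.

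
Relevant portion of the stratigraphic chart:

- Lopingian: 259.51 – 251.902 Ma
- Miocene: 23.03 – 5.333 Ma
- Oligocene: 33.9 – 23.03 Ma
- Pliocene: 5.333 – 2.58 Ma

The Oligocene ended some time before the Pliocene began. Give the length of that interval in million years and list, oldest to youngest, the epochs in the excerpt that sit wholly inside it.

The Oligocene closes at 23.03 Ma and the Pliocene opens at 5.333 Ma, so the interval is 23.03 − 5.333 = 17.697 Myr.
An epoch fits inside if it starts at or after 23.03 Ma and ends at or before 5.333 Ma; oldest first that gives Miocene.

17.697 million years; Miocene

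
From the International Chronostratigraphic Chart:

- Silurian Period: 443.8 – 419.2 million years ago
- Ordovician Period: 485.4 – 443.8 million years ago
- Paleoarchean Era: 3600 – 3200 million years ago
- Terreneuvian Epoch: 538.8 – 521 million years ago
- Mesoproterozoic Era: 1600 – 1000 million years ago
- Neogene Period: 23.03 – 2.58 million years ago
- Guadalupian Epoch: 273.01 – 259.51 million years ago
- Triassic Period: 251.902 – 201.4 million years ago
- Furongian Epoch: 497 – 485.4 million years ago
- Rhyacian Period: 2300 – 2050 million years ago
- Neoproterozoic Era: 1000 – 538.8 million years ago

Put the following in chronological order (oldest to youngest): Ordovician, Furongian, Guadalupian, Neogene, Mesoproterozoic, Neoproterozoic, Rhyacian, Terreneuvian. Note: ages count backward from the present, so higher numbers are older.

Read off each span (Ma): Ordovician 485.4–443.8; Furongian 497–485.4; Guadalupian 273.01–259.51; Neogene 23.03–2.58; Mesoproterozoic 1600–1000; Neoproterozoic 1000–538.8; Rhyacian 2300–2050; Terreneuvian 538.8–521.
Larger Ma is older, so oldest→youngest is Rhyacian, Mesoproterozoic, Neoproterozoic, Terreneuvian, Furongian, Ordovician, Guadalupian, Neogene.

Rhyacian, Mesoproterozoic, Neoproterozoic, Terreneuvian, Furongian, Ordovician, Guadalupian, Neogene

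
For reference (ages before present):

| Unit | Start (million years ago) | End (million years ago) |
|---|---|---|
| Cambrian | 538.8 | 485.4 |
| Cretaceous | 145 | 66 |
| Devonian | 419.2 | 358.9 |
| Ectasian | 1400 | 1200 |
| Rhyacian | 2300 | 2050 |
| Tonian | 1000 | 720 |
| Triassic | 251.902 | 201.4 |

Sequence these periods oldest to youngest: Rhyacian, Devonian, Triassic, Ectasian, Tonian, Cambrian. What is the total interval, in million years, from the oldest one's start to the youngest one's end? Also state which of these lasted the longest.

Rhyacian → Ectasian → Tonian → Cambrian → Devonian → Triassic; total span 2098.6 Myr; longest is Tonian

Start ages (Ma): Rhyacian 2300, Ectasian 1400, Tonian 1000, Cambrian 538.8, Devonian 419.2, Triassic 251.902.
Ordered oldest to youngest: Rhyacian, Ectasian, Tonian, Cambrian, Devonian, Triassic.
Span = 2300 − 201.4 = 2098.6 Myr.
Durations: Ectasian 200, Devonian 60.3, Cambrian 53.4, Tonian 280, Triassic 50.502, Rhyacian 250 → longest is Tonian (280 Myr).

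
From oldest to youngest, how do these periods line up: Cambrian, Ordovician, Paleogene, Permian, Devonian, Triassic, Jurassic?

Era membership (oldest first within each) — Paleozoic: Cambrian, Ordovician, Devonian, Permian; Mesozoic: Triassic, Jurassic; Cenozoic: Paleogene. Paleozoic precedes Mesozoic, which precedes Cenozoic. Concatenating the groups in that era order gives oldest to youngest directly.

Cambrian, then Ordovician, then Devonian, then Permian, then Triassic, then Jurassic, then Paleogene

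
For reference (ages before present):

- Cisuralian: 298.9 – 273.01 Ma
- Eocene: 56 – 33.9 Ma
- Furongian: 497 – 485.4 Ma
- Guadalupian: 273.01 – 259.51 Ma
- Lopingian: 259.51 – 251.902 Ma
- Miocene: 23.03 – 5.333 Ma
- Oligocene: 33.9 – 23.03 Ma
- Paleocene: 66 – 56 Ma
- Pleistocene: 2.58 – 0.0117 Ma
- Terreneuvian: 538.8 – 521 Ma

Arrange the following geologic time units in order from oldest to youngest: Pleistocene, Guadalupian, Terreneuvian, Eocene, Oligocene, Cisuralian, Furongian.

Terreneuvian, Furongian, Cisuralian, Guadalupian, Eocene, Oligocene, Pleistocene

Read off each span (Ma): Pleistocene 2.58–0.0117; Guadalupian 273.01–259.51; Terreneuvian 538.8–521; Eocene 56–33.9; Oligocene 33.9–23.03; Cisuralian 298.9–273.01; Furongian 497–485.4.
Larger Ma is older, so oldest→youngest is Terreneuvian, Furongian, Cisuralian, Guadalupian, Eocene, Oligocene, Pleistocene.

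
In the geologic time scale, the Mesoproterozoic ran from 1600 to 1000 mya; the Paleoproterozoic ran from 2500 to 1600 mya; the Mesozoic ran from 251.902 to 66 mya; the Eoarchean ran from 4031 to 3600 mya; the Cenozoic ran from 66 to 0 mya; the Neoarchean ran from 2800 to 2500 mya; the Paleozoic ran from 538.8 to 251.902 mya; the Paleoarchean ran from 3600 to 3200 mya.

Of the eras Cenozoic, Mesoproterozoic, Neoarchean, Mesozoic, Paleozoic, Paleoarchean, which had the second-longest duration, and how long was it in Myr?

Paleoarchean, 400 million years

Durations: Cenozoic 66; Mesoproterozoic 600; Neoarchean 300; Mesozoic 185.902; Paleozoic 286.898; Paleoarchean 400 Myr.
Sorted longest-first: Mesoproterozoic (600), Paleoarchean (400), Neoarchean (300), Paleozoic (286.898), Mesozoic (185.902), Cenozoic (66).
The second longest is Paleoarchean at 400 Myr.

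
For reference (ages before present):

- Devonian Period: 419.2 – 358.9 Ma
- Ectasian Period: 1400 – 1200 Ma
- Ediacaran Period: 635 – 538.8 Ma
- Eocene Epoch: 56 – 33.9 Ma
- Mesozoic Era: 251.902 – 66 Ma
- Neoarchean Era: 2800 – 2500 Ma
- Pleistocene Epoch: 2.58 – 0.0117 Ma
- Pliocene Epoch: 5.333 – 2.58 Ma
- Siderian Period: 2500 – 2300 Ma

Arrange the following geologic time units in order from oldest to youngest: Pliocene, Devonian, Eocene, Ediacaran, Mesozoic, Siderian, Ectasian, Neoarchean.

The oldest of these is Neoarchean (starts 2800 Ma) and the youngest is Pliocene (ends 2.58 Ma).
In between, by decreasing start age: Siderian (2500), Ectasian (1400), Ediacaran (635), Devonian (419.2), Mesozoic (251.902), Eocene (56).

Neoarchean, Siderian, Ectasian, Ediacaran, Devonian, Mesozoic, Eocene, Pliocene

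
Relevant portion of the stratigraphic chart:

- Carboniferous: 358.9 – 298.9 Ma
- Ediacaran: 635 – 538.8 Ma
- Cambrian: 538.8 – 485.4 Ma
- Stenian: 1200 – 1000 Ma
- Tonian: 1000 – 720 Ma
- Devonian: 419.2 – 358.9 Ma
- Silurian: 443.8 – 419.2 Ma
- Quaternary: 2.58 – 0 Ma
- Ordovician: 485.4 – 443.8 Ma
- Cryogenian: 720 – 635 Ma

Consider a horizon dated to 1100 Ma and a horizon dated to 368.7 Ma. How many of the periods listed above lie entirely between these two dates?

6

The older date is 1100 Ma and the younger is 368.7 Ma.
Periods with start < 1100 and end > 368.7 Ma: Tonian (1000–720), Cryogenian (720–635), Ediacaran (635–538.8), Cambrian (538.8–485.4), Ordovician (485.4–443.8), Silurian (443.8–419.2).
That is 6 complete periods.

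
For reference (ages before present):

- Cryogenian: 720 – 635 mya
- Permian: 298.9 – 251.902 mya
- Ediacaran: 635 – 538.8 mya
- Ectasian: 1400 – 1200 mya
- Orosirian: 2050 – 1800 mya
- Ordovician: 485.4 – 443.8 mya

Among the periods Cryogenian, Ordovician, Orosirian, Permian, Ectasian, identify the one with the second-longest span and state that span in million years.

Start − end for each: Cryogenian 720 − 635 = 85; Ordovician 485.4 − 443.8 = 41.6; Orosirian 2050 − 1800 = 250; Permian 298.9 − 251.902 = 46.998; Ectasian 1400 − 1200 = 200.
Ranking these from longest: Orosirian > Ectasian > Cryogenian > Permian > Ordovician.
Position 2 in that ranking is Ectasian, which lasted 200 Myr.

Ectasian, 200 million years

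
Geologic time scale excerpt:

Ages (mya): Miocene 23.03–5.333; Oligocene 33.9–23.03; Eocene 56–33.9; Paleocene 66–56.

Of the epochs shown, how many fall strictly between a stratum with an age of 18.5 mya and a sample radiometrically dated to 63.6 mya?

The older date is 63.6 Ma and the younger is 18.5 Ma.
Epochs with start < 63.6 and end > 18.5 Ma: Eocene (56–33.9), Oligocene (33.9–23.03).
That is 2 complete epochs.

2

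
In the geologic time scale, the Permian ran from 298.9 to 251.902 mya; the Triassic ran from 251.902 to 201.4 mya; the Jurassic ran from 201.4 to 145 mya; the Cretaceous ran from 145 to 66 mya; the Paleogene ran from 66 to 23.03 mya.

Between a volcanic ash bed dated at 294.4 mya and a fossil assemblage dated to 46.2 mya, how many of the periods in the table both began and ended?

3

The older date is 294.4 Ma and the younger is 46.2 Ma.
Periods with start < 294.4 and end > 46.2 Ma: Triassic (251.902–201.4), Jurassic (201.4–145), Cretaceous (145–66).
That is 3 complete periods.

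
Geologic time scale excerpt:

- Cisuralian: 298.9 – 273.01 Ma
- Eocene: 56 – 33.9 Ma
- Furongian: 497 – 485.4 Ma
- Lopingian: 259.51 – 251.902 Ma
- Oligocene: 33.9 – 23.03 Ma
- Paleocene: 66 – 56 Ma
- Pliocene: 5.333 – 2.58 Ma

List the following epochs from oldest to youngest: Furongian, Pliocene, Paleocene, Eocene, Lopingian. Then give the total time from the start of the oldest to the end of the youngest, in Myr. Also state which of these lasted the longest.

Furongian, Lopingian, Paleocene, Eocene, Pliocene; total span 494.42 Myr; longest is Eocene

From the excerpt: Furongian 497–485.4; Pliocene 5.333–2.58; Paleocene 66–56; Eocene 56–33.9; Lopingian 259.51–251.902 (Ma).
Larger Ma is earlier, so the oldest is Furongian and the youngest is Pliocene; oldest to youngest: Furongian, Lopingian, Paleocene, Eocene, Pliocene.
Oldest start 497 minus youngest end 2.58 gives 494.42 Myr overall.
Individual lengths (start − end): Pliocene 2.753; Lopingian 7.608; Furongian 11.6; Eocene 22.1; Paleocene 10. The largest is Eocene at 22.1 Myr.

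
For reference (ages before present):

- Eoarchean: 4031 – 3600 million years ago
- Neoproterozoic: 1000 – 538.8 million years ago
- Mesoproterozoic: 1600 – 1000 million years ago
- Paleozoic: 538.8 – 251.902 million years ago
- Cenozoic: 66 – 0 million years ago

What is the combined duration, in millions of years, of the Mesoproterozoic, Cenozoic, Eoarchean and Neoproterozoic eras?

Duration is start − end for each: (1600 − 1000) + (66 − 0) + (4031 − 3600) + (1000 − 538.8).
That is 600 + 66 + 431 + 461.2, which totals 1558.2 million years.

1558.2 million years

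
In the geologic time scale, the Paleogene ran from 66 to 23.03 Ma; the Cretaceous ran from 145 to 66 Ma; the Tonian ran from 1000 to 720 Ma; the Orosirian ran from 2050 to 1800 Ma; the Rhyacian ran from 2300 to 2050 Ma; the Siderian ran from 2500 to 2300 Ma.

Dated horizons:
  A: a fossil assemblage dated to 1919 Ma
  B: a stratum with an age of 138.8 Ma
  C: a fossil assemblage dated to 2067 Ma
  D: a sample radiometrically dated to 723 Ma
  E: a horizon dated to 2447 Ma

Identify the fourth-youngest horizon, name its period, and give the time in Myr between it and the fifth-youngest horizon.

C, in the Rhyacian; 380 million years to E

Smaller Ma means younger, so youngest first: B 138.8 < D 723 < A 1919 < C 2067 < E 2447.
Counting 4 along gives C (2067 Ma); the excerpt puts that inside the Rhyacian, 2300–2050 Ma.
Next in line is E (2447 Ma), and 2447 − 2067 = 380 Myr.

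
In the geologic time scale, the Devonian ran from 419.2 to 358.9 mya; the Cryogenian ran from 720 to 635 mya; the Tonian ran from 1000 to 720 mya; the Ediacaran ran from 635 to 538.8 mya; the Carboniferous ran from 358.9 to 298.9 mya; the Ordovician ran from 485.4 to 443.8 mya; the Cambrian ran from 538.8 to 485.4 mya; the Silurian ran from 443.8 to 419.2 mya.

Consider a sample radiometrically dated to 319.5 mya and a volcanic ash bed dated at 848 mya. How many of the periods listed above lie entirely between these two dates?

6

848 Ma sits inside the Tonian (1000–720) and 319.5 Ma inside the Carboniferous (358.9–298.9); neither of those is wholly between the two dates.
The listed periods lying completely between them are Cryogenian, Ediacaran, Cambrian, Ordovician, Silurian, Devonian — 6 in all.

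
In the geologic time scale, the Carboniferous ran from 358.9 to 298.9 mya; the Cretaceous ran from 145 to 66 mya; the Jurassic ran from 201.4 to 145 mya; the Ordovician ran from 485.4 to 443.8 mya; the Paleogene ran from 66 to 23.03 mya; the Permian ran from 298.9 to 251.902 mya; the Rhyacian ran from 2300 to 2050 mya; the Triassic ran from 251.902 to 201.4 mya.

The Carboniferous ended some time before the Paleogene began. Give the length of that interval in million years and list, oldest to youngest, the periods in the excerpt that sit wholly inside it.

232.9 million years; Permian, Triassic, Jurassic, Cretaceous

End of Carboniferous = 298.9 Ma; start of Paleogene = 66 Ma.
Gap = 298.9 − 66 = 232.9 Myr.
Periods wholly inside 298.9–66 Ma: Permian (298.9–251.902), Triassic (251.902–201.4), Jurassic (201.4–145), Cretaceous (145–66).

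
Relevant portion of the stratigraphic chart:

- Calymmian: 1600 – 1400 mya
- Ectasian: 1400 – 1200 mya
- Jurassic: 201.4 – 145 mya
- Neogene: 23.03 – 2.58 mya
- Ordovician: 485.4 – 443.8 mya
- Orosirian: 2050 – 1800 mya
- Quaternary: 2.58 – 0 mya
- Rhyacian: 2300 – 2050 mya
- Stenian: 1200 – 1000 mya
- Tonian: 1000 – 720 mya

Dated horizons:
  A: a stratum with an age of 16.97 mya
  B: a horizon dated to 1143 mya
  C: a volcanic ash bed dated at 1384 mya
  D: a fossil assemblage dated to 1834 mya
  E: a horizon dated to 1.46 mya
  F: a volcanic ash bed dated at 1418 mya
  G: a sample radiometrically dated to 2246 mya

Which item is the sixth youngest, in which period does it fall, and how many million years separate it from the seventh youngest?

Smaller Ma means younger, so youngest first: E 1.46 < A 16.97 < B 1143 < C 1384 < F 1418 < D 1834 < G 2246.
Counting 6 along gives D (1834 Ma); the excerpt puts that inside the Orosirian, 2050–1800 Ma.
Next in line is G (2246 Ma), and 2246 − 1834 = 412 Myr.

D, in the Orosirian; 412 million years to G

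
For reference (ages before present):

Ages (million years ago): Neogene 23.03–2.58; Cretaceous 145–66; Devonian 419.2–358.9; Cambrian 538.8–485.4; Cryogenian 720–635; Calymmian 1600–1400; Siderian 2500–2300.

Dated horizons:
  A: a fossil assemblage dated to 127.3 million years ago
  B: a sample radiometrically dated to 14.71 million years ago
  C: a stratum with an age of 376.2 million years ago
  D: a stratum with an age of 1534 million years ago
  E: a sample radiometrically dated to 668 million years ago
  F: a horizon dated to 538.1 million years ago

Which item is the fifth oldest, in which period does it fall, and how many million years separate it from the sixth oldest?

Sorted oldest-first by Ma: D (1534), E (668), F (538.1), C (376.2), A (127.3), B (14.71).
The fifth oldest is A at 127.3 Ma, which lies in 145–66 Ma: the Cretaceous.
The sixth oldest is B at 14.71 Ma; separation = |127.3 − 14.71| = 112.59 Myr.

A, in the Cretaceous; 112.59 million years to B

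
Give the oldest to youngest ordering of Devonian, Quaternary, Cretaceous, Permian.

Group by era (each group listed oldest first) — Paleozoic: Devonian, Permian; Mesozoic: Cretaceous; Cenozoic: Quaternary. The eras run Paleozoic → Mesozoic → Cenozoic. Concatenating the groups in that era order gives oldest to youngest directly.

Devonian → Permian → Cretaceous → Quaternary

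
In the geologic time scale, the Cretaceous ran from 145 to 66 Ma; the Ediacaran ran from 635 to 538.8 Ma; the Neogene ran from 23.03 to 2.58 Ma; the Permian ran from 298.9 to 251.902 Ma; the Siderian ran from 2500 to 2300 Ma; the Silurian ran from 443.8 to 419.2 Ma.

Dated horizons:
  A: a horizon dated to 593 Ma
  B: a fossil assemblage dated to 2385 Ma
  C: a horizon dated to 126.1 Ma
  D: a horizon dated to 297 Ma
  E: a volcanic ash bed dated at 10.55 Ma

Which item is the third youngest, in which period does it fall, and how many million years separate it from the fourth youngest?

D, in the Permian; 296 million years to A

Smaller Ma means younger, so youngest first: E 10.55 < C 126.1 < D 297 < A 593 < B 2385.
Counting 3 along gives D (297 Ma); the excerpt puts that inside the Permian, 298.9–251.902 Ma.
Next in line is A (593 Ma), and 593 − 297 = 296 Myr.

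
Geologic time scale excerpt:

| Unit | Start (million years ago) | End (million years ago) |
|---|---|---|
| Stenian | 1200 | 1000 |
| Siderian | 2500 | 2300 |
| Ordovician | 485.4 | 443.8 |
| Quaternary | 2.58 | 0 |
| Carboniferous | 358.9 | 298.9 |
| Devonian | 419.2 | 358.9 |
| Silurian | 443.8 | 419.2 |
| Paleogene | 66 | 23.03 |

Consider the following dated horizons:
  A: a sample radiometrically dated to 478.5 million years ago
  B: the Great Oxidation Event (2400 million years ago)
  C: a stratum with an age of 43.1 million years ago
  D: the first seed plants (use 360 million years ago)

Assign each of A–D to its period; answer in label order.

Match each age against the start–end ranges in the excerpt: A = 478.5 Ma → Ordovician (485.4–443.8); B = 2400 Ma → Siderian (2500–2300); C = 43.1 Ma → Paleogene (66–23.03); D = 360 Ma → Devonian (419.2–358.9).

A — Ordovician; B — Siderian; C — Paleogene; D — Devonian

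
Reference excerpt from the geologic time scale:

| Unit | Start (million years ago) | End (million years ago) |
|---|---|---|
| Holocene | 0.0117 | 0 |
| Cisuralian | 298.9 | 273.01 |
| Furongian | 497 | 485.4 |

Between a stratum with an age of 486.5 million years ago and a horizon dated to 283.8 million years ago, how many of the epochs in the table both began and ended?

The older date is 486.5 Ma and the younger is 283.8 Ma.
No epoch both begins after 486.5 Ma and ends before 283.8 Ma, so the count is 0.

0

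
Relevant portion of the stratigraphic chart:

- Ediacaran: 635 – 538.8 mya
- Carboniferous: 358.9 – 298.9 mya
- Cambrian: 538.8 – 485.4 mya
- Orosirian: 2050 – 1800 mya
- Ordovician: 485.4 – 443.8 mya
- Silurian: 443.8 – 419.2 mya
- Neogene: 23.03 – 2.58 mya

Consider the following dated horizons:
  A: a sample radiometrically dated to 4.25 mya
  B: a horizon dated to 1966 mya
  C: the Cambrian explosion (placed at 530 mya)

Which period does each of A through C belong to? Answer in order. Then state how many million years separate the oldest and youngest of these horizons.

Match each age against the start–end ranges in the excerpt: A = 4.25 Ma → Neogene (23.03–2.58); B = 1966 Ma → Orosirian (2050–1800); C = 530 Ma → Cambrian (538.8–485.4).
The largest age is 1966 Ma and the smallest is 4.25 Ma; their difference is 1961.75 Myr.

A — Neogene; B — Orosirian; C — Cambrian; span 1961.75 million years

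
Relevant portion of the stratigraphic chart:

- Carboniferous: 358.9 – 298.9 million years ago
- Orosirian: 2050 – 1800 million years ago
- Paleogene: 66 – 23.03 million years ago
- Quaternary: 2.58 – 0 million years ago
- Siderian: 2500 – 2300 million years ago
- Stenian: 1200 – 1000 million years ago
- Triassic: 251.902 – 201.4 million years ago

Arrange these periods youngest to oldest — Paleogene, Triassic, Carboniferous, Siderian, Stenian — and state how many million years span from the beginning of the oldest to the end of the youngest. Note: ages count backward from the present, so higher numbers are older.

Start ages (Ma): Siderian 2500, Stenian 1200, Carboniferous 358.9, Triassic 251.902, Paleogene 66.
Ordered youngest to oldest: Paleogene, Triassic, Carboniferous, Stenian, Siderian.
Span = 2500 − 23.03 = 2476.97 Myr.

Paleogene, Triassic, Carboniferous, Stenian, Siderian; total span 2476.97 Myr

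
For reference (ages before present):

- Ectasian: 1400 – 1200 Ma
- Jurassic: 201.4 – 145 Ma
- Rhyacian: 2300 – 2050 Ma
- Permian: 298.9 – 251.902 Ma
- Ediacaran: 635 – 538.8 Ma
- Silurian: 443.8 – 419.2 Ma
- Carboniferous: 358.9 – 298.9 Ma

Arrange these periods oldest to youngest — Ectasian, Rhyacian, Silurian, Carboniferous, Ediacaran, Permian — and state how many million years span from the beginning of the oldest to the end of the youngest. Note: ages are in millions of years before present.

Rhyacian, Ectasian, Ediacaran, Silurian, Carboniferous, Permian; total span 2048.098 Myr

From the excerpt: Ectasian 1400–1200; Rhyacian 2300–2050; Silurian 443.8–419.2; Carboniferous 358.9–298.9; Ediacaran 635–538.8; Permian 298.9–251.902 (Ma).
Larger Ma is earlier, so the oldest is Rhyacian and the youngest is Permian; oldest to youngest: Rhyacian, Ectasian, Ediacaran, Silurian, Carboniferous, Permian.
Oldest start 2300 minus youngest end 251.902 gives 2048.098 Myr overall.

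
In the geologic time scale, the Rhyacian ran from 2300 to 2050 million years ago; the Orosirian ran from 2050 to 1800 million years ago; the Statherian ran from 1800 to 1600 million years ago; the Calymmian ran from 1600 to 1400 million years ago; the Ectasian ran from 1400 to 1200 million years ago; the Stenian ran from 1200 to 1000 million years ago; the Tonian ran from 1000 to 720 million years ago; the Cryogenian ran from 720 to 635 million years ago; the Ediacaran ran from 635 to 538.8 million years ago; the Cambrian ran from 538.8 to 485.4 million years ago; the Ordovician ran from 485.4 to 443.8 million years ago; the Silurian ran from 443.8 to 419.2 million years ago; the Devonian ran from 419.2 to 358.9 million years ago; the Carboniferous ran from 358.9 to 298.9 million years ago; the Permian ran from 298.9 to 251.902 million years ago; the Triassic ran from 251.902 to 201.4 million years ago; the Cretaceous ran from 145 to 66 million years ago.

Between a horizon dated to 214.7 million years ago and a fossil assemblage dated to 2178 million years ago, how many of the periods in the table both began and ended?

14

The older date is 2178 Ma and the younger is 214.7 Ma.
Periods with start < 2178 and end > 214.7 Ma: Orosirian (2050–1800), Statherian (1800–1600), Calymmian (1600–1400), Ectasian (1400–1200), Stenian (1200–1000), Tonian (1000–720), Cryogenian (720–635), Ediacaran (635–538.8), Cambrian (538.8–485.4), Ordovician (485.4–443.8), Silurian (443.8–419.2), Devonian (419.2–358.9), Carboniferous (358.9–298.9), Permian (298.9–251.902).
That is 14 complete periods.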